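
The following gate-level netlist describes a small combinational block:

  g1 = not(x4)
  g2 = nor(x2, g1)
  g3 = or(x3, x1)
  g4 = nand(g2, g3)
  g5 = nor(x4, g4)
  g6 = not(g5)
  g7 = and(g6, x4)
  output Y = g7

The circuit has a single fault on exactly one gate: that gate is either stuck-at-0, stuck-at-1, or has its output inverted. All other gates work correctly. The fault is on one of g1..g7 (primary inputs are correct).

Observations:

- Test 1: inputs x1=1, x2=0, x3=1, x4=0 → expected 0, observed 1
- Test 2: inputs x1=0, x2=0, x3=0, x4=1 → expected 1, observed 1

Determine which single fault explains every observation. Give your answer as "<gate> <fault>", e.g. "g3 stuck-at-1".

Fault-free values for test 1 (x1=1, x2=0, x3=1, x4=0): g1=1, g2=0, g3=1, g4=1, g5=0, g6=1, g7=0, giving Y=0. Observed 1.
Test 1: faults giving observed 1 are {g7 stuck-at-1, g7 inverted output}.
Test 2 (x1=0, x2=0, x3=0, x4=1): fault-free g1=0, g2=1, g3=0, g4=1, g5=0, g6=1, g7=1 → 1; observed 1. Eliminates g7 inverted output.
Only g7 stuck-at-1 is consistent with every test.

g7 stuck-at-1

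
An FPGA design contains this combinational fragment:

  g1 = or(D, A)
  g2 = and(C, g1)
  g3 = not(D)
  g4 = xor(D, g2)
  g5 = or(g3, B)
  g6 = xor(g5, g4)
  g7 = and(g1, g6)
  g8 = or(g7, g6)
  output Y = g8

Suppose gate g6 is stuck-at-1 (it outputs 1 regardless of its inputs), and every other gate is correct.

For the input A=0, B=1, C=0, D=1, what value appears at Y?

1

Propagate with g6 forced: g1=1, g2=0, g3=0, g4=1, g5=1, g6=1 [stuck-at-1], g7=1, g8=1.
So Y = 1. (Without the fault it would be 0.)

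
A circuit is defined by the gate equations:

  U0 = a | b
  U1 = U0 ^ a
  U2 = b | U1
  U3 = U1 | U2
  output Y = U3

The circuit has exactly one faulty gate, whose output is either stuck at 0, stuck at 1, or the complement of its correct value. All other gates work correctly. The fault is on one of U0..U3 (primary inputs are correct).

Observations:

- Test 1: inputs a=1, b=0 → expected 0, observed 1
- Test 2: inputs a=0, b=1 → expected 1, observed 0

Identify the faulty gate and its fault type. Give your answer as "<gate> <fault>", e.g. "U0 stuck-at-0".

U3 inverted output

Fault-free values for test 1 (a=1, b=0): U0=1, U1=0, U2=0, U3=0, giving Y=0. Observed 1.
Test 1: faults giving observed 1 are {U0 stuck-at-0, U0 inverted output, U1 stuck-at-1, U1 inverted output, U2 stuck-at-1, U2 inverted output, U3 stuck-at-1, U3 inverted output}.
Test 2 (a=0, b=1): fault-free U0=1, U1=1, U2=1, U3=1 → 1; observed 0. Eliminates U0 stuck-at-0, U0 inverted output, U1 stuck-at-1, U1 inverted output, U2 stuck-at-1, U2 inverted output, U3 stuck-at-1.
Only U3 inverted output is consistent with every test.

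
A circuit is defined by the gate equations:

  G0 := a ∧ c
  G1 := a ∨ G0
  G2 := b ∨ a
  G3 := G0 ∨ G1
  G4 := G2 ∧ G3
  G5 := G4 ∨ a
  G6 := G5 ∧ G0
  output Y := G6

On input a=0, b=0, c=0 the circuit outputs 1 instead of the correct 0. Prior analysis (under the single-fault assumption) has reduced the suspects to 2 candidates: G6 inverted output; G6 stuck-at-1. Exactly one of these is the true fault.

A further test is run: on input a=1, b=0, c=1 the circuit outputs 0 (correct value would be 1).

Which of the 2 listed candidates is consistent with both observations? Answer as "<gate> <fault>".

Evaluate each candidate on input a=1, b=0, c=1:
  G6 inverted output: G0=1, G1=1, G2=1, G3=1, G4=1, G5=1, G6=0 [inverted output] → 0 — matches
  G6 stuck-at-1: G0=1, G1=1, G2=1, G3=1, G4=1, G5=1, G6=1 [stuck-at-1] → 1 — eliminated
Only G6 inverted output reproduces the observed 0.

G6 inverted output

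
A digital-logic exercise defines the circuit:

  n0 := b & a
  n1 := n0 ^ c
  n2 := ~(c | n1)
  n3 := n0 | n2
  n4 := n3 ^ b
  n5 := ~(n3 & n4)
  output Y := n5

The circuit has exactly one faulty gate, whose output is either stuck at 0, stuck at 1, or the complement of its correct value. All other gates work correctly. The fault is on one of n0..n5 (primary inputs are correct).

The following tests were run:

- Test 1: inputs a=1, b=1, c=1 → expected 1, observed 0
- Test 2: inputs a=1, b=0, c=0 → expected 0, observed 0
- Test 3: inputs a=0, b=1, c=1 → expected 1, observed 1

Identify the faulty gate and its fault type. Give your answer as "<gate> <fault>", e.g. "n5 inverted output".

n4 stuck-at-1

Fault-free values for test 1 (a=1, b=1, c=1): n0=1, n1=0, n2=0, n3=1, n4=0, n5=1, giving Y=1. Observed 0.
Test 1: faults giving observed 0 are {n4 stuck-at-1, n4 inverted output, n5 stuck-at-0, n5 inverted output}.
Test 2 (a=1, b=0, c=0): fault-free n0=0, n1=0, n2=1, n3=1, n4=1, n5=0 → 0; observed 0. Eliminates n4 inverted output, n5 inverted output.
Test 3 (a=0, b=1, c=1): fault-free n0=0, n1=1, n2=0, n3=0, n4=1, n5=1 → 1; observed 1. Eliminates n5 stuck-at-0.
Only n4 stuck-at-1 is consistent with every test.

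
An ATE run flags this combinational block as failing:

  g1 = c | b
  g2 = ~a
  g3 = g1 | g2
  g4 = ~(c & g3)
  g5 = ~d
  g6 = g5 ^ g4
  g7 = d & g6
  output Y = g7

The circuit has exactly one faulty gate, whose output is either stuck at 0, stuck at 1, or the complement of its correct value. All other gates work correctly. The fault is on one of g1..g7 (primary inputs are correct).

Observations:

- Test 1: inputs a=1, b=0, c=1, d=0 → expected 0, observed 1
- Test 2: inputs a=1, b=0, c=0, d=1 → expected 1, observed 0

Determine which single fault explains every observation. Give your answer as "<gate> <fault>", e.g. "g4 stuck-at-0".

g7 inverted output

Fault-free values for test 1 (a=1, b=0, c=1, d=0): g1=1, g2=0, g3=1, g4=0, g5=1, g6=1, g7=0, giving Y=0. Observed 1.
Test 1: faults giving observed 1 are {g7 stuck-at-1, g7 inverted output}.
Test 2 (a=1, b=0, c=0, d=1): fault-free g1=0, g2=0, g3=0, g4=1, g5=0, g6=1, g7=1 → 1; observed 0. Eliminates g7 stuck-at-1.
Only g7 inverted output is consistent with every test.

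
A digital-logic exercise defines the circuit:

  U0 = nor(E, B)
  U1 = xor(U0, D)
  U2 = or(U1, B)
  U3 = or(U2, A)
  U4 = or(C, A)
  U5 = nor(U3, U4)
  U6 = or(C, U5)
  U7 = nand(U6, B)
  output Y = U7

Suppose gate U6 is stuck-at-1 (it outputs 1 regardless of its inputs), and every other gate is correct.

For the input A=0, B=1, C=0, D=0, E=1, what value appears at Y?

Propagate with U6 forced: U0=0, U1=0, U2=1, U3=1, U4=0, U5=0, U6=1 [stuck-at-1], U7=0.
So Y = 0. (Without the fault it would be 1.)

0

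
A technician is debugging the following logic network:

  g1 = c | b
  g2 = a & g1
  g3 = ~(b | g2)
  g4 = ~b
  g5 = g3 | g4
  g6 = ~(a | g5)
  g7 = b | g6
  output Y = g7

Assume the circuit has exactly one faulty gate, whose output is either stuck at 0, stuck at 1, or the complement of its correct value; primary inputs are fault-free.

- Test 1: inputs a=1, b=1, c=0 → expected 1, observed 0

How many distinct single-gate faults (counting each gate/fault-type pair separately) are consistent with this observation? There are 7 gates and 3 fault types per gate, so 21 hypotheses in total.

2

Fault-free: g1=1, g2=1, g3=0, g4=0, g5=0, g6=0, g7=1 → 1. Observed 0.
  g1: none of the 3 fault types match ✗
  g2: none of the 3 fault types match ✗
  g3: none of the 3 fault types match ✗
  g4: none of the 3 fault types match ✗
  g5: none of the 3 fault types match ✗
  g6: none of the 3 fault types match ✗
  g7: stuck-at-0, inverted output ✓; others ✗
Consistent faults: {g7 stuck-at-0, g7 inverted output} — 2 in all.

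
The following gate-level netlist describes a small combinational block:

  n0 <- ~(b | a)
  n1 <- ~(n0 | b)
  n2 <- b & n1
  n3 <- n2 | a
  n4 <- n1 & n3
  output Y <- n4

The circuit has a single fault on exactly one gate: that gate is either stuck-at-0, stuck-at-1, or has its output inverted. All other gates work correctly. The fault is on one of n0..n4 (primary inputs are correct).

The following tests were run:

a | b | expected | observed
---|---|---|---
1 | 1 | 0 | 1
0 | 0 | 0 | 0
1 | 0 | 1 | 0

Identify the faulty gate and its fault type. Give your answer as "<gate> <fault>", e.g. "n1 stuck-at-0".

n1 inverted output

Fault-free values for test 1 (a=1, b=1): n0=0, n1=0, n2=0, n3=1, n4=0, giving Y=0. Observed 1.
Test 1: faults giving observed 1 are {n1 stuck-at-1, n1 inverted output, n4 stuck-at-1, n4 inverted output}.
Test 2 (a=0, b=0): fault-free n0=1, n1=0, n2=0, n3=0, n4=0 → 0; observed 0. Eliminates n4 stuck-at-1, n4 inverted output.
Test 3 (a=1, b=0): fault-free n0=0, n1=1, n2=0, n3=1, n4=1 → 1; observed 0. Eliminates n1 stuck-at-1.
Only n1 inverted output is consistent with every test.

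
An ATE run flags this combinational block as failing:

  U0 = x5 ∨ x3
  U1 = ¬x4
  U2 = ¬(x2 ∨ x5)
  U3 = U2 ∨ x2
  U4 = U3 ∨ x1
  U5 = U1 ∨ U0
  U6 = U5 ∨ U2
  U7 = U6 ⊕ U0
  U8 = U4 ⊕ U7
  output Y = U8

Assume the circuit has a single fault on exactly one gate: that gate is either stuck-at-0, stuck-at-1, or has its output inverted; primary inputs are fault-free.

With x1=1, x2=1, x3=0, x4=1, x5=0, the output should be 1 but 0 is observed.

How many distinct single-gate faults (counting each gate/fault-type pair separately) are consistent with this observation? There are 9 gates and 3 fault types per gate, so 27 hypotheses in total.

14

Fault-free: U0=0, U1=0, U2=0, U3=1, U4=1, U5=0, U6=0, U7=0, U8=1 → 1. Observed 0.
  U0: none of the 3 fault types match ✗
  U1: stuck-at-1, inverted output ✓; others ✗
  U2: stuck-at-1, inverted output ✓; others ✗
  U3: none of the 3 fault types match ✗
  U4: stuck-at-0, inverted output ✓; others ✗
  U5: stuck-at-1, inverted output ✓; others ✗
  U6: stuck-at-1, inverted output ✓; others ✗
  U7: stuck-at-1, inverted output ✓; others ✗
  U8: stuck-at-0, inverted output ✓; others ✗
Consistent faults: {U1 stuck-at-1, U1 inverted output, U2 stuck-at-1, U2 inverted output, U4 stuck-at-0, U4 inverted output, U5 stuck-at-1, U5 inverted output, U6 stuck-at-1, U6 inverted output, U7 stuck-at-1, U7 inverted output, U8 stuck-at-0, U8 inverted output} — 14 in all.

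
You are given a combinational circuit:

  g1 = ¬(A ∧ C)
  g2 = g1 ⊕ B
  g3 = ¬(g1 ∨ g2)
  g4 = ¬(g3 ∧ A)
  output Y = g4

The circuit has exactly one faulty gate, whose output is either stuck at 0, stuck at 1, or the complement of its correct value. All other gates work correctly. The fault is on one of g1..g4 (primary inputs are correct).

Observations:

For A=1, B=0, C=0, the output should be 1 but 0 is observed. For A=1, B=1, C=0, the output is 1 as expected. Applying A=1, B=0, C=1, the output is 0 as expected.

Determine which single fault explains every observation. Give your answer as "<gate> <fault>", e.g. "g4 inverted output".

g1 stuck-at-0

Fault-free values for test 1 (A=1, B=0, C=0): g1=1, g2=1, g3=0, g4=1, giving Y=1. Observed 0.
Test 1: faults giving observed 0 are {g1 stuck-at-0, g1 inverted output, g3 stuck-at-1, g3 inverted output, g4 stuck-at-0, g4 inverted output}.
Test 2 (A=1, B=1, C=0): fault-free g1=1, g2=0, g3=0, g4=1 → 1; observed 1. Eliminates g3 stuck-at-1, g3 inverted output, g4 stuck-at-0, g4 inverted output.
Test 3 (A=1, B=0, C=1): fault-free g1=0, g2=0, g3=1, g4=0 → 0; observed 0. Eliminates g1 inverted output.
Only g1 stuck-at-0 is consistent with every test.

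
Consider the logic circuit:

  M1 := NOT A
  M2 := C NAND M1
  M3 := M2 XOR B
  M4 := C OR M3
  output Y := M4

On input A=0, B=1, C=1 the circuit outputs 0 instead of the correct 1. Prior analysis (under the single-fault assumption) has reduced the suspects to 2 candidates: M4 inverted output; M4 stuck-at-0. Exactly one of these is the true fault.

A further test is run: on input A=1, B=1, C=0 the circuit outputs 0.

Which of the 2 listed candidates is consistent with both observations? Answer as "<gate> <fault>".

Evaluate each candidate on input A=1, B=1, C=0:
  M4 inverted output: M1=0, M2=1, M3=0, M4=1 [inverted output] → 1 — eliminated
  M4 stuck-at-0: M1=0, M2=1, M3=0, M4=0 [stuck-at-0] → 0 — matches
Only M4 stuck-at-0 reproduces the observed 0.

M4 stuck-at-0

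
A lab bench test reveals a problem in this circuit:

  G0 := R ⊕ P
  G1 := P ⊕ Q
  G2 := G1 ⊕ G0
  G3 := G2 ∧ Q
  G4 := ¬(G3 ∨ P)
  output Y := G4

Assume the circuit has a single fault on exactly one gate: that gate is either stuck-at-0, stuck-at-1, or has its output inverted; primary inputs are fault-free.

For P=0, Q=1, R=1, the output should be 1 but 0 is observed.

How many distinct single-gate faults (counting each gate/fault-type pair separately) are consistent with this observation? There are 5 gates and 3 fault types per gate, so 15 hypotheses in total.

Fault-free: G0=1, G1=1, G2=0, G3=0, G4=1 → 1. Observed 0.
  G0: stuck-at-0, inverted output ✓; others ✗
  G1: stuck-at-0, inverted output ✓; others ✗
  G2: stuck-at-1, inverted output ✓; others ✗
  G3: stuck-at-1, inverted output ✓; others ✗
  G4: stuck-at-0, inverted output ✓; others ✗
Consistent faults: {G0 stuck-at-0, G0 inverted output, G1 stuck-at-0, G1 inverted output, G2 stuck-at-1, G2 inverted output, G3 stuck-at-1, G3 inverted output, G4 stuck-at-0, G4 inverted output} — 10 in all.

10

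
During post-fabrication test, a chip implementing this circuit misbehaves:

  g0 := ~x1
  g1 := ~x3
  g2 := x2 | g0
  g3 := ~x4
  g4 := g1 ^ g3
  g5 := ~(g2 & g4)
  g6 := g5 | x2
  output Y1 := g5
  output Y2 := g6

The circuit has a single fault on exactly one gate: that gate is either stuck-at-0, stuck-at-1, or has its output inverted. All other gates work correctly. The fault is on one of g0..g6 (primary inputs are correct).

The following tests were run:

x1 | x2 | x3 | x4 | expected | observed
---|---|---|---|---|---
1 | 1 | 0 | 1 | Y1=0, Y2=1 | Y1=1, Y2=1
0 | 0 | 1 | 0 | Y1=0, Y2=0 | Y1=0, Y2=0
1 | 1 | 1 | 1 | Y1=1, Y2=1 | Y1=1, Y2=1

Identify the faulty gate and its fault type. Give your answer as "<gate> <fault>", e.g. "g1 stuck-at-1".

Fault-free values for test 1 (x1=1, x2=1, x3=0, x4=1): g0=0, g1=1, g2=1, g3=0, g4=1, g5=0, g6=1, giving Y1=0, Y2=1. Observed Y1=1, Y2=1.
Test 1: faults giving observed Y1=1, Y2=1 are {g1 stuck-at-0, g1 inverted output, g2 stuck-at-0, g2 inverted output, g3 stuck-at-1, g3 inverted output, g4 stuck-at-0, g4 inverted output, g5 stuck-at-1, g5 inverted output}.
Test 2 (x1=0, x2=0, x3=1, x4=0): fault-free g0=1, g1=0, g2=1, g3=1, g4=1, g5=0, g6=0 → Y1=0, Y2=0; observed Y1=0, Y2=0. Eliminates g1 inverted output, g2 stuck-at-0, g2 inverted output, g3 inverted output, g4 stuck-at-0, g4 inverted output, g5 stuck-at-1, g5 inverted output.
Test 3 (x1=1, x2=1, x3=1, x4=1): fault-free g0=0, g1=0, g2=1, g3=0, g4=0, g5=1, g6=1 → Y1=1, Y2=1; observed Y1=1, Y2=1. Eliminates g3 stuck-at-1.
Only g1 stuck-at-0 is consistent with every test.

g1 stuck-at-0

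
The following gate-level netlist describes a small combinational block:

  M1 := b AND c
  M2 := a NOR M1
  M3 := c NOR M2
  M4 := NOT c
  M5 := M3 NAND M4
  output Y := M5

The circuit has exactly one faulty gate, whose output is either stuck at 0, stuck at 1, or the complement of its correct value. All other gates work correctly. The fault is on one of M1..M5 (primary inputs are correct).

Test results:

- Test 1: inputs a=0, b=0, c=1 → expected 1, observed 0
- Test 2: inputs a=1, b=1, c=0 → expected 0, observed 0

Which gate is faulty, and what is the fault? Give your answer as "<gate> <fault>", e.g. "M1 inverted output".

M5 stuck-at-0

Fault-free values for test 1 (a=0, b=0, c=1): M1=0, M2=1, M3=0, M4=0, M5=1, giving Y=1. Observed 0.
Test 1: faults giving observed 0 are {M5 stuck-at-0, M5 inverted output}.
Test 2 (a=1, b=1, c=0): fault-free M1=0, M2=0, M3=1, M4=1, M5=0 → 0; observed 0. Eliminates M5 inverted output.
Only M5 stuck-at-0 is consistent with every test.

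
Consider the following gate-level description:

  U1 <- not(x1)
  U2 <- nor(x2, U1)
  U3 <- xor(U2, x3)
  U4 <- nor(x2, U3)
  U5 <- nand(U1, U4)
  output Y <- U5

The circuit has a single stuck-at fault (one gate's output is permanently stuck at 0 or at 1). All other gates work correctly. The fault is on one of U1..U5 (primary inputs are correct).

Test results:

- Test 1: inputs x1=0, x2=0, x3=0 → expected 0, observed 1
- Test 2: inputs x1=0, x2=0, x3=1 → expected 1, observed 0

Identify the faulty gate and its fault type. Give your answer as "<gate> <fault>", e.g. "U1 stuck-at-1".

Fault-free values for test 1 (x1=0, x2=0, x3=0): U1=1, U2=0, U3=0, U4=1, U5=0, giving Y=0. Observed 1.
Test 1: faults giving observed 1 are {U1 stuck-at-0, U2 stuck-at-1, U3 stuck-at-1, U4 stuck-at-0, U5 stuck-at-1}.
Test 2 (x1=0, x2=0, x3=1): fault-free U1=1, U2=0, U3=1, U4=0, U5=1 → 1; observed 0. Eliminates U1 stuck-at-0, U3 stuck-at-1, U4 stuck-at-0, U5 stuck-at-1.
Only U2 stuck-at-1 is consistent with every test.

U2 stuck-at-1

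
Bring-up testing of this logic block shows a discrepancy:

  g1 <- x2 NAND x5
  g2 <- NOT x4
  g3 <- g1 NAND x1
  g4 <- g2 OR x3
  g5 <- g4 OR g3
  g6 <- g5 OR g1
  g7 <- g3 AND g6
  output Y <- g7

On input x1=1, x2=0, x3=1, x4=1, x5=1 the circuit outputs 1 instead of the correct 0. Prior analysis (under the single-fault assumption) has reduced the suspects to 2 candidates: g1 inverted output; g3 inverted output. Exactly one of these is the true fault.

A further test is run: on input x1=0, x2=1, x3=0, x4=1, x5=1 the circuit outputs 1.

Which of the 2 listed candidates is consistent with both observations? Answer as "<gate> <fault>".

g1 inverted output

Evaluate each candidate on input x1=0, x2=1, x3=0, x4=1, x5=1:
  g1 inverted output: g1=1 [inverted output], g2=0, g3=1, g4=0, g5=1, g6=1, g7=1 → 1 — matches
  g3 inverted output: g1=0, g2=0, g3=0 [inverted output], g4=0, g5=0, g6=0, g7=0 → 0 — eliminated
Only g1 inverted output reproduces the observed 1.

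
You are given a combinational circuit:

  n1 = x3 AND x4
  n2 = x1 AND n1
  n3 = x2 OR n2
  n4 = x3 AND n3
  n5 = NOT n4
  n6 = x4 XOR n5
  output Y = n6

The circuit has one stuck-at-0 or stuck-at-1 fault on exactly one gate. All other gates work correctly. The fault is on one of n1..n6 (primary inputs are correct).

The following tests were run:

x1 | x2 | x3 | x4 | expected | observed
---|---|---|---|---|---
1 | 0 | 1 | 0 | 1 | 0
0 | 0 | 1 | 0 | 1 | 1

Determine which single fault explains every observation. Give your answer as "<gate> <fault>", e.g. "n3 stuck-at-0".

Fault-free values for test 1 (x1=1, x2=0, x3=1, x4=0): n1=0, n2=0, n3=0, n4=0, n5=1, n6=1, giving Y=1. Observed 0.
Test 1: faults giving observed 0 are {n1 stuck-at-1, n2 stuck-at-1, n3 stuck-at-1, n4 stuck-at-1, n5 stuck-at-0, n6 stuck-at-0}.
Test 2 (x1=0, x2=0, x3=1, x4=0): fault-free n1=0, n2=0, n3=0, n4=0, n5=1, n6=1 → 1; observed 1. Eliminates n2 stuck-at-1, n3 stuck-at-1, n4 stuck-at-1, n5 stuck-at-0, n6 stuck-at-0.
Only n1 stuck-at-1 is consistent with every test.

n1 stuck-at-1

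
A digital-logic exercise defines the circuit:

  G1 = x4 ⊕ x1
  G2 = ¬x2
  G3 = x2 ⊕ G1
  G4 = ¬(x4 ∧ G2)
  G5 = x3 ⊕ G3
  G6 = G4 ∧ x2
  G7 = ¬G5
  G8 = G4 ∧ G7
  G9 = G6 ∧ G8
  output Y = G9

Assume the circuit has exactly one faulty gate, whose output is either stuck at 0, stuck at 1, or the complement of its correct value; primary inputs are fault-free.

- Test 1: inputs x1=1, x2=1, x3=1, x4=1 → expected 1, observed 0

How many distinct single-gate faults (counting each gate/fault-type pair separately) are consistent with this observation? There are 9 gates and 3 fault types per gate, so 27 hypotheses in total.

18

Fault-free: G1=0, G2=0, G3=1, G4=1, G5=0, G6=1, G7=1, G8=1, G9=1 → 1. Observed 0.
  G1: stuck-at-1, inverted output ✓; others ✗
  G2: stuck-at-1, inverted output ✓; others ✗
  G3: stuck-at-0, inverted output ✓; others ✗
  G4: stuck-at-0, inverted output ✓; others ✗
  G5: stuck-at-1, inverted output ✓; others ✗
  G6: stuck-at-0, inverted output ✓; others ✗
  G7: stuck-at-0, inverted output ✓; others ✗
  G8: stuck-at-0, inverted output ✓; others ✗
  G9: stuck-at-0, inverted output ✓; others ✗
Consistent faults: {G1 stuck-at-1, G1 inverted output, G2 stuck-at-1, G2 inverted output, G3 stuck-at-0, G3 inverted output, G4 stuck-at-0, G4 inverted output, G5 stuck-at-1, G5 inverted output, G6 stuck-at-0, G6 inverted output, G7 stuck-at-0, G7 inverted output, G8 stuck-at-0, G8 inverted output, G9 stuck-at-0, G9 inverted output} — 18 in all.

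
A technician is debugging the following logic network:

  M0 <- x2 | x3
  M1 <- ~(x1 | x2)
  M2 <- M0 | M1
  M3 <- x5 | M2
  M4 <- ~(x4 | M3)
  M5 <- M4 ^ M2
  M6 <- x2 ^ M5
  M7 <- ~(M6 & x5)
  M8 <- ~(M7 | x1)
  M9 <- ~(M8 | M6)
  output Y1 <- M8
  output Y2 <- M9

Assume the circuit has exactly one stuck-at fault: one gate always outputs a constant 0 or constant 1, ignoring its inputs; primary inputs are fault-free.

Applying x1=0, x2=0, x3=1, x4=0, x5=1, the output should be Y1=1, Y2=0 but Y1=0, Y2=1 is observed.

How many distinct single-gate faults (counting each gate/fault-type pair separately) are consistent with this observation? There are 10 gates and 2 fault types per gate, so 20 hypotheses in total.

5

Fault-free: M0=1, M1=1, M2=1, M3=1, M4=0, M5=1, M6=1, M7=0, M8=1, M9=0 → Y1=1, Y2=0. Observed Y1=0, Y2=1.
  M0: none of the 2 fault types match ✗
  M1: none of the 2 fault types match ✗
  M2: stuck-at-0 ✓; others ✗
  M3: stuck-at-0 ✓; others ✗
  M4: stuck-at-1 ✓; others ✗
  M5: stuck-at-0 ✓; others ✗
  M6: stuck-at-0 ✓; others ✗
  M7: none of the 2 fault types match ✗
  M8: none of the 2 fault types match ✗
  M9: none of the 2 fault types match ✗
Consistent faults: {M2 stuck-at-0, M3 stuck-at-0, M4 stuck-at-1, M5 stuck-at-0, M6 stuck-at-0} — 5 in all.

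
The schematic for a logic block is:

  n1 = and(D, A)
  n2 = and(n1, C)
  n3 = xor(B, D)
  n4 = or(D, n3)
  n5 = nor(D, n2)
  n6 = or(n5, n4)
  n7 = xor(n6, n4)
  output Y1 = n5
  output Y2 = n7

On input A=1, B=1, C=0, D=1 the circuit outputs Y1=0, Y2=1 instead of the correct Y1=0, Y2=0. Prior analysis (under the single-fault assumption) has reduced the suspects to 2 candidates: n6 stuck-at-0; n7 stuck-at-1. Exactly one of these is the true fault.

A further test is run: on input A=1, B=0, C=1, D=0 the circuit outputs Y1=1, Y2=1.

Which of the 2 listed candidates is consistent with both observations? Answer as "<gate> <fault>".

n7 stuck-at-1

Evaluate each candidate on input A=1, B=0, C=1, D=0:
  n6 stuck-at-0: n1=0, n2=0, n3=0, n4=0, n5=1, n6=0 [stuck-at-0], n7=0 → Y1=1, Y2=0 — eliminated
  n7 stuck-at-1: n1=0, n2=0, n3=0, n4=0, n5=1, n6=1, n7=1 [stuck-at-1] → Y1=1, Y2=1 — matches
Only n7 stuck-at-1 reproduces the observed Y1=1, Y2=1.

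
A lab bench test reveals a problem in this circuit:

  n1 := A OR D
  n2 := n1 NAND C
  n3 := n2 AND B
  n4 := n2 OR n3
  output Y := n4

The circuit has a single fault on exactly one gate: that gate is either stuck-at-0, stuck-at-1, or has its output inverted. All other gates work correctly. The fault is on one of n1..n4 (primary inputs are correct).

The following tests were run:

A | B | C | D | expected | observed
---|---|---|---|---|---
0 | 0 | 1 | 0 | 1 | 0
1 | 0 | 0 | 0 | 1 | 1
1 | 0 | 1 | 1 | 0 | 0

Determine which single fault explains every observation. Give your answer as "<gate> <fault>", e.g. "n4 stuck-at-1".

n1 stuck-at-1

Fault-free values for test 1 (A=0, B=0, C=1, D=0): n1=0, n2=1, n3=0, n4=1, giving Y=1. Observed 0.
Test 1: faults giving observed 0 are {n1 stuck-at-1, n1 inverted output, n2 stuck-at-0, n2 inverted output, n4 stuck-at-0, n4 inverted output}.
Test 2 (A=1, B=0, C=0, D=0): fault-free n1=1, n2=1, n3=0, n4=1 → 1; observed 1. Eliminates n2 stuck-at-0, n2 inverted output, n4 stuck-at-0, n4 inverted output.
Test 3 (A=1, B=0, C=1, D=1): fault-free n1=1, n2=0, n3=0, n4=0 → 0; observed 0. Eliminates n1 inverted output.
Only n1 stuck-at-1 is consistent with every test.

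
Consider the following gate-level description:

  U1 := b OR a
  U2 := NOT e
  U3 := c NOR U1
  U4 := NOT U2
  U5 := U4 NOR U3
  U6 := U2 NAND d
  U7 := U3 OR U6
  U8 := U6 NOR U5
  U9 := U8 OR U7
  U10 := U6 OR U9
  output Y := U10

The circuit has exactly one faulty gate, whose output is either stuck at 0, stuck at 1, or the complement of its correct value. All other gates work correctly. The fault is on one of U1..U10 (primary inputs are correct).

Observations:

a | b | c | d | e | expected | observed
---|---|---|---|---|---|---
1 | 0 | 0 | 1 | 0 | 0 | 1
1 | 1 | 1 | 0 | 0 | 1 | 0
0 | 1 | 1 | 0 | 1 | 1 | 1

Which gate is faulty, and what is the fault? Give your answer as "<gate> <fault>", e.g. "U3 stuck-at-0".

Fault-free values for test 1 (a=1, b=0, c=0, d=1, e=0): U1=1, U2=1, U3=0, U4=0, U5=1, U6=0, U7=0, U8=0, U9=0, U10=0, giving Y=0. Observed 1.
Test 1: faults giving observed 1 are {U1 stuck-at-0, U1 inverted output, U2 stuck-at-0, U2 inverted output, U3 stuck-at-1, U3 inverted output, U4 stuck-at-1, U4 inverted output, U5 stuck-at-0, U5 inverted output, U6 stuck-at-1, U6 inverted output, U7 stuck-at-1, U7 inverted output, U8 stuck-at-1, U8 inverted output, U9 stuck-at-1, U9 inverted output, U10 stuck-at-1, U10 inverted output}.
Test 2 (a=1, b=1, c=1, d=0, e=0): fault-free U1=1, U2=1, U3=0, U4=0, U5=1, U6=1, U7=1, U8=0, U9=1, U10=1 → 1; observed 0. Eliminates U1 stuck-at-0, U1 inverted output, U2 stuck-at-0, U2 inverted output, U3 stuck-at-1, U3 inverted output, U4 stuck-at-1, U4 inverted output, U5 stuck-at-0, U5 inverted output, U6 stuck-at-1, U7 stuck-at-1, U7 inverted output, U8 stuck-at-1, U8 inverted output, U9 stuck-at-1, U9 inverted output, U10 stuck-at-1.
Test 3 (a=0, b=1, c=1, d=0, e=1): fault-free U1=1, U2=0, U3=0, U4=1, U5=0, U6=1, U7=1, U8=0, U9=1, U10=1 → 1; observed 1. Eliminates U10 inverted output.
Only U6 inverted output is consistent with every test.

U6 inverted output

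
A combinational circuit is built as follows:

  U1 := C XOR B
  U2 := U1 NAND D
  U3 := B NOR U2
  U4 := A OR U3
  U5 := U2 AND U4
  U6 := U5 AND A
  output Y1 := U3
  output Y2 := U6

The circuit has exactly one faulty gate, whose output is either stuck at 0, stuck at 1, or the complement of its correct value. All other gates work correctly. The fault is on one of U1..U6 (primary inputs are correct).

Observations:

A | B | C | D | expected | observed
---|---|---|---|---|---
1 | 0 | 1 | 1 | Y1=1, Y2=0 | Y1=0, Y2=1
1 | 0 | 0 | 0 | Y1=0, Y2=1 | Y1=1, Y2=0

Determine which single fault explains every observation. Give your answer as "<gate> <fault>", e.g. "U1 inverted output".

Fault-free values for test 1 (A=1, B=0, C=1, D=1): U1=1, U2=0, U3=1, U4=1, U5=0, U6=0, giving Y1=1, Y2=0. Observed Y1=0, Y2=1.
Test 1: faults giving observed Y1=0, Y2=1 are {U1 stuck-at-0, U1 inverted output, U2 stuck-at-1, U2 inverted output}.
Test 2 (A=1, B=0, C=0, D=0): fault-free U1=0, U2=1, U3=0, U4=1, U5=1, U6=1 → Y1=0, Y2=1; observed Y1=1, Y2=0. Eliminates U1 stuck-at-0, U1 inverted output, U2 stuck-at-1.
Only U2 inverted output is consistent with every test.

U2 inverted output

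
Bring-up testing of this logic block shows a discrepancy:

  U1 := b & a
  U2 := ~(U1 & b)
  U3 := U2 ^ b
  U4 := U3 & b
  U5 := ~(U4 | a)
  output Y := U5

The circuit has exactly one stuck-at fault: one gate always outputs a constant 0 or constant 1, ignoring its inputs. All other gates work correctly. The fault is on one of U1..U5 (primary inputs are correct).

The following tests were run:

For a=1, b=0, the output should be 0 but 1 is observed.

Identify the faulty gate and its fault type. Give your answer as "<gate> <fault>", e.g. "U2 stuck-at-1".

U5 stuck-at-1

Fault-free values for test 1 (a=1, b=0): U1=0, U2=1, U3=1, U4=0, U5=0, giving Y=0. Observed 1.
Test 1: faults giving observed 1 are {U5 stuck-at-1}.
Only U5 stuck-at-1 is consistent with every test.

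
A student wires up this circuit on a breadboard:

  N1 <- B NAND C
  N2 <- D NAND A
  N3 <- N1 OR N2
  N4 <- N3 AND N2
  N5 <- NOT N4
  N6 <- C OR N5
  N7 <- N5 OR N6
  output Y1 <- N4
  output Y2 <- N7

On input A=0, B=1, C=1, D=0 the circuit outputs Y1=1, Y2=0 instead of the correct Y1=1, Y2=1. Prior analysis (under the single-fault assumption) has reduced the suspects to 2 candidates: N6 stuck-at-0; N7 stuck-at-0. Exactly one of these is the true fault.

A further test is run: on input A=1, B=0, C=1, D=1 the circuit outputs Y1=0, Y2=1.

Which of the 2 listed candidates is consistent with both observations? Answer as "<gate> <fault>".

N6 stuck-at-0

Evaluate each candidate on input A=1, B=0, C=1, D=1:
  N6 stuck-at-0: N1=1, N2=0, N3=1, N4=0, N5=1, N6=0 [stuck-at-0], N7=1 → Y1=0, Y2=1 — matches
  N7 stuck-at-0: N1=1, N2=0, N3=1, N4=0, N5=1, N6=1, N7=0 [stuck-at-0] → Y1=0, Y2=0 — eliminated
Only N6 stuck-at-0 reproduces the observed Y1=0, Y2=1.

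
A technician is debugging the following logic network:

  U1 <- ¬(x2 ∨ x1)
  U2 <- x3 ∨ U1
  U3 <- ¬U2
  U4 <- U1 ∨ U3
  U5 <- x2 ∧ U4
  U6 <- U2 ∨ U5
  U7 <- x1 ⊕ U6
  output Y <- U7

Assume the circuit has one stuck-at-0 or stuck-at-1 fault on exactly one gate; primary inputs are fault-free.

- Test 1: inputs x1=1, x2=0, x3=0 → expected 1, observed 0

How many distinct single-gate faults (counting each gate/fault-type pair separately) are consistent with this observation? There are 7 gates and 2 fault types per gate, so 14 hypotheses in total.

Fault-free: U1=0, U2=0, U3=1, U4=1, U5=0, U6=0, U7=1 → 1. Observed 0.
  U1 stuck-at-0: output 1 ✗
  U1 stuck-at-1: output 0 ✓
  U2 stuck-at-0: output 1 ✗
  U2 stuck-at-1: output 0 ✓
  U3 stuck-at-0: output 1 ✗
  U3 stuck-at-1: output 1 ✗
  U4 stuck-at-0: output 1 ✗
  U4 stuck-at-1: output 1 ✗
  U5 stuck-at-0: output 1 ✗
  U5 stuck-at-1: output 0 ✓
  U6 stuck-at-0: output 1 ✗
  U6 stuck-at-1: output 0 ✓
  U7 stuck-at-0: output 0 ✓
  U7 stuck-at-1: output 1 ✗
Consistent faults: {U1 stuck-at-1, U2 stuck-at-1, U5 stuck-at-1, U6 stuck-at-1, U7 stuck-at-0} — 5 in all.

5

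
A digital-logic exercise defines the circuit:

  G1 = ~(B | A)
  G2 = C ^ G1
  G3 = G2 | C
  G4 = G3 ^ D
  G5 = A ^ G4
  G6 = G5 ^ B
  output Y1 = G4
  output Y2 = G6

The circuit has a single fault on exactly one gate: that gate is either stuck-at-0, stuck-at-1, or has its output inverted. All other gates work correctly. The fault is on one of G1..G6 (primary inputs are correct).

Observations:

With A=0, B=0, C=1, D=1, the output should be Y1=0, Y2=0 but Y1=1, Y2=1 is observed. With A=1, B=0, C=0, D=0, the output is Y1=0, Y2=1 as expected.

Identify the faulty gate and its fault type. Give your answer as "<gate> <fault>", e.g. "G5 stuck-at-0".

G3 stuck-at-0

Fault-free values for test 1 (A=0, B=0, C=1, D=1): G1=1, G2=0, G3=1, G4=0, G5=0, G6=0, giving Y1=0, Y2=0. Observed Y1=1, Y2=1.
Test 1: faults giving observed Y1=1, Y2=1 are {G3 stuck-at-0, G3 inverted output, G4 stuck-at-1, G4 inverted output}.
Test 2 (A=1, B=0, C=0, D=0): fault-free G1=0, G2=0, G3=0, G4=0, G5=1, G6=1 → Y1=0, Y2=1; observed Y1=0, Y2=1. Eliminates G3 inverted output, G4 stuck-at-1, G4 inverted output.
Only G3 stuck-at-0 is consistent with every test.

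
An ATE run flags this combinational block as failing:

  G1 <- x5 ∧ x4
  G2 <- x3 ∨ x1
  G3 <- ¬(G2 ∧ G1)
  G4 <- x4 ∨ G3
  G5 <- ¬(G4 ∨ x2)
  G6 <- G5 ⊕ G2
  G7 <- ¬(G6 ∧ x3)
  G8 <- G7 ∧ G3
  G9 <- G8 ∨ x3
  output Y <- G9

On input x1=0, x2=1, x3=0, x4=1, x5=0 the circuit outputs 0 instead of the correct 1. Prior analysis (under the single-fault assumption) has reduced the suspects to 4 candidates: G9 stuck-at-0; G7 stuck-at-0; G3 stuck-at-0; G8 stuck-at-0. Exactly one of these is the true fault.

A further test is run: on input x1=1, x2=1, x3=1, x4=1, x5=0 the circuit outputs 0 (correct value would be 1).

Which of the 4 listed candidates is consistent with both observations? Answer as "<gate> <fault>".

G9 stuck-at-0

Evaluate each candidate on input x1=1, x2=1, x3=1, x4=1, x5=0:
  G9 stuck-at-0: G1=0, G2=1, G3=1, G4=1, G5=0, G6=1, G7=0, G8=0, G9=0 [stuck-at-0] → 0 — matches
  G7 stuck-at-0: G1=0, G2=1, G3=1, G4=1, G5=0, G6=1, G7=0 [stuck-at-0], G8=0, G9=1 → 1 — eliminated
  G3 stuck-at-0: G1=0, G2=1, G3=0 [stuck-at-0], G4=1, G5=0, G6=1, G7=0, G8=0, G9=1 → 1 — eliminated
  G8 stuck-at-0: G1=0, G2=1, G3=1, G4=1, G5=0, G6=1, G7=0, G8=0 [stuck-at-0], G9=1 → 1 — eliminated
Only G9 stuck-at-0 reproduces the observed 0.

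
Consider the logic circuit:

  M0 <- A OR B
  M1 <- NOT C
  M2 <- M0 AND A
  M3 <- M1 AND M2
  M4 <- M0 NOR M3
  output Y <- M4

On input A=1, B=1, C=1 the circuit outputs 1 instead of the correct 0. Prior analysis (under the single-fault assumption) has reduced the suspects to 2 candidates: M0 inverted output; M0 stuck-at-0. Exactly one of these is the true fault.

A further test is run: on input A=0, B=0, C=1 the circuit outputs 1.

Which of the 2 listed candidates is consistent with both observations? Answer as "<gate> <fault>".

M0 stuck-at-0

Evaluate each candidate on input A=0, B=0, C=1:
  M0 inverted output: M0=1 [inverted output], M1=0, M2=0, M3=0, M4=0 → 0 — eliminated
  M0 stuck-at-0: M0=0 [stuck-at-0], M1=0, M2=0, M3=0, M4=1 → 1 — matches
Only M0 stuck-at-0 reproduces the observed 1.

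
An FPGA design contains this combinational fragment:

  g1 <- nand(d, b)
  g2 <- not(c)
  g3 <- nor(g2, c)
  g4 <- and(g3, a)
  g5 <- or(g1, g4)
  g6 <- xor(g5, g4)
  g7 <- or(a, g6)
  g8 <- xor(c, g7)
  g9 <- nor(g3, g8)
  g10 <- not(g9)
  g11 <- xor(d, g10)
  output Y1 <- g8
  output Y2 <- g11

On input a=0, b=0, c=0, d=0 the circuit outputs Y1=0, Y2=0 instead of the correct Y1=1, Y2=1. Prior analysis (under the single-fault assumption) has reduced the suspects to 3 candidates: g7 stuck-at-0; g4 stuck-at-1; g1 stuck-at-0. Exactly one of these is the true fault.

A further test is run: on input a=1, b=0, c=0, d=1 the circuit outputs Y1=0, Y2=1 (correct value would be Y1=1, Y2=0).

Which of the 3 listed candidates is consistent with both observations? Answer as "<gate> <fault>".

Evaluate each candidate on input a=1, b=0, c=0, d=1:
  g7 stuck-at-0: g1=1, g2=1, g3=0, g4=0, g5=1, g6=1, g7=0 [stuck-at-0], g8=0, g9=1, g10=0, g11=1 → Y1=0, Y2=1 — matches
  g4 stuck-at-1: g1=1, g2=1, g3=0, g4=1 [stuck-at-1], g5=1, g6=0, g7=1, g8=1, g9=0, g10=1, g11=0 → Y1=1, Y2=0 — eliminated
  g1 stuck-at-0: g1=0 [stuck-at-0], g2=1, g3=0, g4=0, g5=0, g6=0, g7=1, g8=1, g9=0, g10=1, g11=0 → Y1=1, Y2=0 — eliminated
Only g7 stuck-at-0 reproduces the observed Y1=0, Y2=1.

g7 stuck-at-0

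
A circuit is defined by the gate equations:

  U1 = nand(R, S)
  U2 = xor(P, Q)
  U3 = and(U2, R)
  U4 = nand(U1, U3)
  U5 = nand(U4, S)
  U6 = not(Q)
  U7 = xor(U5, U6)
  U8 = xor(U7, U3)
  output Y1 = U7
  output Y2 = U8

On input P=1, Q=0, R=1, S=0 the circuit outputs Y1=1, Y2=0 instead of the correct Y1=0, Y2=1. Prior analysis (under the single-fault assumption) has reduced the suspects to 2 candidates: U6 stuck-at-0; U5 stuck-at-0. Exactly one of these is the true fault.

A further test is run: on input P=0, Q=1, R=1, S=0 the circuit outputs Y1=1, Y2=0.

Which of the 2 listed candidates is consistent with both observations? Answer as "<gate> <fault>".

Evaluate each candidate on input P=0, Q=1, R=1, S=0:
  U6 stuck-at-0: U1=1, U2=1, U3=1, U4=0, U5=1, U6=0 [stuck-at-0], U7=1, U8=0 → Y1=1, Y2=0 — matches
  U5 stuck-at-0: U1=1, U2=1, U3=1, U4=0, U5=0 [stuck-at-0], U6=0, U7=0, U8=1 → Y1=0, Y2=1 — eliminated
Only U6 stuck-at-0 reproduces the observed Y1=1, Y2=0.

U6 stuck-at-0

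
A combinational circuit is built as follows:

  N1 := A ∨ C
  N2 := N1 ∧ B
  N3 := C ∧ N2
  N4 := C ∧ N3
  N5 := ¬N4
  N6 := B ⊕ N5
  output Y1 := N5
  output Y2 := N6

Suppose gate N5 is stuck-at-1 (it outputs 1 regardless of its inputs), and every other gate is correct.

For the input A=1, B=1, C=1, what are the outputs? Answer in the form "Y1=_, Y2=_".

Propagate with N5 forced: N1=1, N2=1, N3=1, N4=1, N5=1 [stuck-at-1], N6=0.
So the outputs are Y1=1, Y2=0. (Without the fault they would be Y1=0, Y2=1.)

Y1=1, Y2=0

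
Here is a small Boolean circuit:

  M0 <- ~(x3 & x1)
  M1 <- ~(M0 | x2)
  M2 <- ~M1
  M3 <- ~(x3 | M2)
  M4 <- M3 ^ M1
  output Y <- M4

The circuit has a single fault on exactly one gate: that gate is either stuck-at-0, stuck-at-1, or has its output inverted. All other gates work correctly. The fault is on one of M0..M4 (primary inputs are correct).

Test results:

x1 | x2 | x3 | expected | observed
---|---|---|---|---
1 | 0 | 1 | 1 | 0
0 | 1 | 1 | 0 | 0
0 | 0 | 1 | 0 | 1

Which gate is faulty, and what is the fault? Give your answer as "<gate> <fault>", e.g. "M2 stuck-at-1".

M0 inverted output

Fault-free values for test 1 (x1=1, x2=0, x3=1): M0=0, M1=1, M2=0, M3=0, M4=1, giving Y=1. Observed 0.
Test 1: faults giving observed 0 are {M0 stuck-at-1, M0 inverted output, M1 stuck-at-0, M1 inverted output, M3 stuck-at-1, M3 inverted output, M4 stuck-at-0, M4 inverted output}.
Test 2 (x1=0, x2=1, x3=1): fault-free M0=1, M1=0, M2=1, M3=0, M4=0 → 0; observed 0. Eliminates M1 inverted output, M3 stuck-at-1, M3 inverted output, M4 inverted output.
Test 3 (x1=0, x2=0, x3=1): fault-free M0=1, M1=0, M2=1, M3=0, M4=0 → 0; observed 1. Eliminates M0 stuck-at-1, M1 stuck-at-0, M4 stuck-at-0.
Only M0 inverted output is consistent with every test.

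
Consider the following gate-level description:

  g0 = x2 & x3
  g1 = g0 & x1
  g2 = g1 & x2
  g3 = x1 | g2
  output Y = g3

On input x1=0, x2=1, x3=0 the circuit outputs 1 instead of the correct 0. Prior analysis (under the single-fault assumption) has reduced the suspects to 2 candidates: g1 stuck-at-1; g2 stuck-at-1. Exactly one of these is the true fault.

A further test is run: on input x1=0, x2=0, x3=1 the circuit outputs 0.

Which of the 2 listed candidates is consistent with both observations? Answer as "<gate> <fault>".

Evaluate each candidate on input x1=0, x2=0, x3=1:
  g1 stuck-at-1: g0=0, g1=1 [stuck-at-1], g2=0, g3=0 → 0 — matches
  g2 stuck-at-1: g0=0, g1=0, g2=1 [stuck-at-1], g3=1 → 1 — eliminated
Only g1 stuck-at-1 reproduces the observed 0.

g1 stuck-at-1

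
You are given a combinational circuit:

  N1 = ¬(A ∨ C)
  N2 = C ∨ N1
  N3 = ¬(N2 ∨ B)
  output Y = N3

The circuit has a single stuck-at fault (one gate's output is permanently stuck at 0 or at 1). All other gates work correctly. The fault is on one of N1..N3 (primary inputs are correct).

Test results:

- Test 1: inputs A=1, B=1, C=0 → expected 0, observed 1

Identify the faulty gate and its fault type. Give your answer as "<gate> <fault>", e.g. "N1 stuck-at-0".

Fault-free values for test 1 (A=1, B=1, C=0): N1=0, N2=0, N3=0, giving Y=0. Observed 1.
Test 1: faults giving observed 1 are {N3 stuck-at-1}.
Only N3 stuck-at-1 is consistent with every test.

N3 stuck-at-1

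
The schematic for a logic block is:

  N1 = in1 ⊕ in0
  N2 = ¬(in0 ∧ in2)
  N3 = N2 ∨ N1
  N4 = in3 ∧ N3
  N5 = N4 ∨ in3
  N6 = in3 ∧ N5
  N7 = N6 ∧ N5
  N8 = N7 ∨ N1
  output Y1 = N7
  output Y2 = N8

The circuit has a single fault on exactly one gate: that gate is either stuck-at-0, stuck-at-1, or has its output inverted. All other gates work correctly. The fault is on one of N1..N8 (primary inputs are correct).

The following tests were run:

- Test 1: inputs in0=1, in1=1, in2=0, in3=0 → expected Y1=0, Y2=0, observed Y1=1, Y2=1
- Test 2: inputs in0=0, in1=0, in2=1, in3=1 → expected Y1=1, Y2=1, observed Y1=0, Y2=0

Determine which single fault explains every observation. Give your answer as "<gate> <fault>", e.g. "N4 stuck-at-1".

N7 inverted output

Fault-free values for test 1 (in0=1, in1=1, in2=0, in3=0): N1=0, N2=1, N3=1, N4=0, N5=0, N6=0, N7=0, N8=0, giving Y1=0, Y2=0. Observed Y1=1, Y2=1.
Test 1: faults giving observed Y1=1, Y2=1 are {N7 stuck-at-1, N7 inverted output}.
Test 2 (in0=0, in1=0, in2=1, in3=1): fault-free N1=0, N2=1, N3=1, N4=1, N5=1, N6=1, N7=1, N8=1 → Y1=1, Y2=1; observed Y1=0, Y2=0. Eliminates N7 stuck-at-1.
Only N7 inverted output is consistent with every test.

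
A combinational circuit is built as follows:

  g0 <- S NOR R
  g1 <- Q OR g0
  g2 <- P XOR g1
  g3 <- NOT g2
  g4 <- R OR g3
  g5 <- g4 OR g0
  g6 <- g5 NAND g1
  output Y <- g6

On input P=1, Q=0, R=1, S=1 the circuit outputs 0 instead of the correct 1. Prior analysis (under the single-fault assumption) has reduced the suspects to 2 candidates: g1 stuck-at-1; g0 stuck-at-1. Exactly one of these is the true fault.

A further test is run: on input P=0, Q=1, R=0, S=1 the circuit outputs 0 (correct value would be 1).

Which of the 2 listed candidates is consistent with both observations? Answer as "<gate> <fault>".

Evaluate each candidate on input P=0, Q=1, R=0, S=1:
  g1 stuck-at-1: g0=0, g1=1 [stuck-at-1], g2=1, g3=0, g4=0, g5=0, g6=1 → 1 — eliminated
  g0 stuck-at-1: g0=1 [stuck-at-1], g1=1, g2=1, g3=0, g4=0, g5=1, g6=0 → 0 — matches
Only g0 stuck-at-1 reproduces the observed 0.

g0 stuck-at-1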